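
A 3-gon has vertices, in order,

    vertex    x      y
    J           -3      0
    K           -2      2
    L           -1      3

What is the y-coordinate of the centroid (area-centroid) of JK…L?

Apply the shoelace formula. First the cross-terms c_i = x_i·y_{i+1} − x_{i+1}·y_i:
  -6, -4, 9  ⇒  2A = -1, A = -0.5.
Then Σ (y_i + y_{i+1})·c_i = -5, so ȳ = -5 / (6·(-0.5)) = 5/3.

5/3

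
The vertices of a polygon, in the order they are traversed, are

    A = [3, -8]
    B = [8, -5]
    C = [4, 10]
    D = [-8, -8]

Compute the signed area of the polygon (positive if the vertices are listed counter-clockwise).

Apply the surveyor's formula: 2A = Σ (x_i·y_{i+1} − x_{i+1}·y_i), indices taken mod 4.
Σ = (49) + (100) + (48) + (88) = 285
Signed area = Σ/2 = 142.5 (positive ⇒ counter-clockwise traversal).

142.5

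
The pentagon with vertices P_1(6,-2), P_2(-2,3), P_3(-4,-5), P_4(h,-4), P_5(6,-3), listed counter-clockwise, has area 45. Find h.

The doubled signed area Σ (x_i y_{i+1} − x_{i+1} y_i) is linear in h.
With h=0 it equals 82; the coefficient of h is 2 (from the two edges through P_4).
So 2·h + 82 = 2·45 = 90 ⇒ h = 4.

4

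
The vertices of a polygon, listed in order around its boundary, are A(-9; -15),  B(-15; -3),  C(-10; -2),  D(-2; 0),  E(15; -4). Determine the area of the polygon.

Apply the shoelace formula: 2A = Σ (x_i·y_{i+1} − x_{i+1}·y_i), indices taken mod 5.
Σ = (-198) + (0) + (-4) + (8) + (-261) = -455
Area = |Σ|/2 = 227.5.

227.5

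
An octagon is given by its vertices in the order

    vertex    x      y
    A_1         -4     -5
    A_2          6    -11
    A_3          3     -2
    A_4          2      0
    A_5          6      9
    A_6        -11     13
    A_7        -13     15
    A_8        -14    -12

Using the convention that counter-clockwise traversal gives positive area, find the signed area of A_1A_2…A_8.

343

Cross-terms: 74, 21, 4, 18, 177, 4, 366, 22  ⇒  Σ = 686
Signed area = Σ/2 = 343 (positive ⇒ counter-clockwise traversal).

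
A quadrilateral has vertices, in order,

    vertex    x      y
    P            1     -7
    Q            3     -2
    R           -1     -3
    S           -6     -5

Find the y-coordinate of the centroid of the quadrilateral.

Apply the shoelace formula. First the cross-terms c_i = x_i·y_{i+1} − x_{i+1}·y_i:
  19, -11, -13, 47  ⇒  2A = 42, A = 21.
Then Σ (y_i + y_{i+1})·c_i = -576, so ȳ = -576 / (6·21) = -32/7.

-32/7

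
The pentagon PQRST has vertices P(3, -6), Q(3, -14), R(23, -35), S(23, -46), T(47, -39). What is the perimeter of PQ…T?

|PQ| = √((0)² + (-8)²) = √64 = 8
|QR| = √((20)² + (-21)²) = √841 = 29
|RS| = √((0)² + (-11)²) = √121 = 11
|ST| = √((24)² + (7)²) = √625 = 25
|TP| = √((-44)² + (33)²) = √3025 = 55
Perimeter = 8 + 29 + 11 + 25 + 55 = 128.

128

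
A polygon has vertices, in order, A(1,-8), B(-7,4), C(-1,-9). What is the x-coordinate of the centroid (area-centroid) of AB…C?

-7/3

Apply the shoelace (surveyor's) formula. First the cross-terms c_i = x_i·y_{i+1} − x_{i+1}·y_i:
  -52, 67, 17  ⇒  2A = 32, A = 16.
Then Σ (x_i + x_{i+1})·c_i = -224, so x̄ = -224 / (6·16) = -7/3.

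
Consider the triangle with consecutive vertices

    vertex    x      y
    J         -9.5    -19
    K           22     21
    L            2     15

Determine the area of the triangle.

Cross-terms: 218.5, 288, 104.5  ⇒  Σ = 611
Area = |Σ|/2 = 305.5.

305.5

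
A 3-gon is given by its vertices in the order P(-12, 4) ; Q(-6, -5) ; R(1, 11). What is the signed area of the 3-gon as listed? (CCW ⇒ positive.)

79.5

P→Q: (-12)(-5) − (-6)(4) = 84
Q→R: (-6)(11) − (1)(-5) = -61
R→P: (1)(4) − (-12)(11) = 136
Σ = 159
Signed area = Σ/2 = 79.5 (positive ⇒ counter-clockwise traversal).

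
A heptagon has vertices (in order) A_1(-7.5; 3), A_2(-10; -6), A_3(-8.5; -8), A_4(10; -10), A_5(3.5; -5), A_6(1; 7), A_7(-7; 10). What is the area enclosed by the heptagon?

Apply Gauss's area formula: 2A = Σ (x_i·y_{i+1} − x_{i+1}·y_i), indices taken mod 7.
Cross-terms: 75, 29, 165, -15, 29.5, 59, 54  ⇒  Σ = 396.5
Area = |Σ|/2 = 198.25.

198.25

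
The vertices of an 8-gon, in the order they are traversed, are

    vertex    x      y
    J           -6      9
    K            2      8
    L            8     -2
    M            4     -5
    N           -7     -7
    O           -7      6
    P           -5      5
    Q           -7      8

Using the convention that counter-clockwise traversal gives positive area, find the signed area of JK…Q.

-172.5

Apply the shoelace (surveyor's) formula: 2A = Σ (x_i·y_{i+1} − x_{i+1}·y_i), indices taken mod 8.
Cross-terms: -66, -68, -32, -63, -91, -5, -5, -15  ⇒  Σ = -345
Signed area = Σ/2 = -172.5 (negative ⇒ clockwise traversal).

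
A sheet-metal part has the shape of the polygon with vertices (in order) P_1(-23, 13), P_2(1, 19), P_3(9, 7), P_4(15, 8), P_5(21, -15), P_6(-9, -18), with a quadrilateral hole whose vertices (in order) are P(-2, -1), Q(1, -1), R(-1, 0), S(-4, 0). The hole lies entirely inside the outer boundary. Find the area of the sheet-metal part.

Outer boundary:
P_1→P_2: (-23)(19) − (1)(13) = -450
P_2→P_3: (1)(7) − (9)(19) = -164
P_3→P_4: (9)(8) − (15)(7) = -33
P_4→P_5: (15)(-15) − (21)(8) = -393
P_5→P_6: (21)(-18) − (-9)(-15) = -513
P_6→P_1: (-9)(13) − (-23)(-18) = -531
Σ = -2084
Area = |Σ|/2 = 1042.
Hole:
Σ = (3) + (-1) + (0) + (4) = 6
Area = |Σ|/2 = 3.
Net area = 1042 − 3 = 1039.

1039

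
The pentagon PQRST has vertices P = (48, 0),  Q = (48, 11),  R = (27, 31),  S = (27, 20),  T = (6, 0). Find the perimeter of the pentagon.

122

|PQ| = √((0)² + (11)²) = √121 = 11
|QR| = √((-21)² + (20)²) = √841 = 29
|RS| = √((0)² + (-11)²) = √121 = 11
|ST| = √((-21)² + (-20)²) = √841 = 29
|TP| = √((42)² + (0)²) = √1764 = 42
Perimeter = 11 + 29 + 11 + 29 + 42 = 122.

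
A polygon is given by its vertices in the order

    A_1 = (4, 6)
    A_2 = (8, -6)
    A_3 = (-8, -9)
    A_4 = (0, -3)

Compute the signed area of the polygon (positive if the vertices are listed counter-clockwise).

Apply the shoelace formula: 2A = Σ (x_i·y_{i+1} − x_{i+1}·y_i), indices taken mod 4.
Cross-terms: -72, -120, 24, 12  ⇒  Σ = -156
Signed area = Σ/2 = -78 (negative ⇒ clockwise traversal).

-78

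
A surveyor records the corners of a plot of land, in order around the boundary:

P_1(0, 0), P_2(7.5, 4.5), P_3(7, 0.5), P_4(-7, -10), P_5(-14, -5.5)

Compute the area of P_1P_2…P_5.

97.875

Apply the shoelace (surveyor's) formula: 2A = Σ (x_i·y_{i+1} − x_{i+1}·y_i), indices taken mod 5.
Σ = (0) + (-27.75) + (-66.5) + (-101.5) + (0) = -195.75
Area = |Σ|/2 = 97.875.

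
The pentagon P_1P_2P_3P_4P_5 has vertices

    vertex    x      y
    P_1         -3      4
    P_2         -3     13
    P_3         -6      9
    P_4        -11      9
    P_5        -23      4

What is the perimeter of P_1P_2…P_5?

|P_1P_2| = √((0)² + (9)²) = √81 = 9
|P_2P_3| = √((-3)² + (-4)²) = √25 = 5
|P_3P_4| = √((-5)² + (0)²) = √25 = 5
|P_4P_5| = √((-12)² + (-5)²) = √169 = 13
|P_5P_1| = √((20)² + (0)²) = √400 = 20
Perimeter = 9 + 5 + 5 + 13 + 20 = 52.

52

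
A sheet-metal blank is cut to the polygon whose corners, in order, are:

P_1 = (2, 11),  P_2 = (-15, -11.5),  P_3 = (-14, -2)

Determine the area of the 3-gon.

Apply the shoelace (surveyor's) formula: 2A = Σ (x_i·y_{i+1} − x_{i+1}·y_i), indices taken mod 3.
Σ = (142) + (-131) + (-150) = -139
Area = |Σ|/2 = 69.5.

69.5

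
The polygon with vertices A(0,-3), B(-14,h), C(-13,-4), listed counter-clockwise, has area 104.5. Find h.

12

The doubled signed area Σ (x_i y_{i+1} − x_{i+1} y_i) is linear in h.
With h=0 it equals 53; the coefficient of h is 13 (from the two edges through B).
So 13·h + 53 = 2·104.5 = 209 ⇒ h = 12.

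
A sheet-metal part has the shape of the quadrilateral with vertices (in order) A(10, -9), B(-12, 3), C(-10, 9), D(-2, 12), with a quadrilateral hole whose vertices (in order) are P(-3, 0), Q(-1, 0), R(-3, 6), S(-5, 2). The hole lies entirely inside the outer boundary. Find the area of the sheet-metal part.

168

Outer boundary:
Apply the shoelace (surveyor's) formula: 2A = Σ (x_i·y_{i+1} − x_{i+1}·y_i), indices taken mod 4.
Cross-terms: -78, -78, -102, -102  ⇒  Σ = -360
Area = |Σ|/2 = 180.
Hole:
Cross-terms: 0, -6, 24, 6  ⇒  Σ = 24
Area = |Σ|/2 = 12.
Net area = 180 − 12 = 168.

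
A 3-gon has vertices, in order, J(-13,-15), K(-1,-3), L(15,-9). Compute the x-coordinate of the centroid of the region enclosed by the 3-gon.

1/3

Apply the shoelace (surveyor's) formula. First the cross-terms c_i = x_i·y_{i+1} − x_{i+1}·y_i:
  24, 54, -342  ⇒  2A = -264, A = -132.
Then Σ (x_i + x_{i+1})·c_i = -264, so x̄ = -264 / (6·(-132)) = 1/3.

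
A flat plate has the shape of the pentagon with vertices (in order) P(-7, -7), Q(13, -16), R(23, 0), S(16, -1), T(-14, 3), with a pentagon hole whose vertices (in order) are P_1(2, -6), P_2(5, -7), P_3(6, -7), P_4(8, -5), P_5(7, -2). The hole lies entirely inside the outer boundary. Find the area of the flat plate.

Outer boundary:
Cross-terms: 203, 368, -23, 34, 119  ⇒  Σ = 701
Area = |Σ|/2 = 350.5.
Hole:
Apply Gauss's area formula: 2A = Σ (x_i·y_{i+1} − x_{i+1}·y_i), indices taken mod 5.
Σ = (16) + (7) + (26) + (19) + (-38) = 30
Area = |Σ|/2 = 15.
Net area = 350.5 − 15 = 335.5.

335.5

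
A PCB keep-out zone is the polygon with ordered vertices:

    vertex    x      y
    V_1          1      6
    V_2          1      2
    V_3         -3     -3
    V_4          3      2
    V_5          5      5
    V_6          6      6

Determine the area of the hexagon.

Apply Gauss's area formula: 2A = Σ (x_i·y_{i+1} − x_{i+1}·y_i), indices taken mod 6.
V_1→V_2: (1)(2) − (1)(6) = -4
V_2→V_3: (1)(-3) − (-3)(2) = 3
V_3→V_4: (-3)(2) − (3)(-3) = 3
V_4→V_5: (3)(5) − (5)(2) = 5
V_5→V_6: (5)(6) − (6)(5) = 0
V_6→V_1: (6)(6) − (1)(6) = 30
Σ = 37
Area = |Σ|/2 = 18.5.

18.5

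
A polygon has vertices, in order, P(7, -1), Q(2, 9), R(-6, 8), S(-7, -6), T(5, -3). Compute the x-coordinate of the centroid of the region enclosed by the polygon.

Apply the shoelace (surveyor's) formula. First the cross-terms c_i = x_i·y_{i+1} − x_{i+1}·y_i:
  65, 70, 92, 51, 16  ⇒  2A = 294, A = 147.
Then Σ (x_i + x_{i+1})·c_i = -801, so x̄ = -801 / (6·147) = -89/98.

-89/98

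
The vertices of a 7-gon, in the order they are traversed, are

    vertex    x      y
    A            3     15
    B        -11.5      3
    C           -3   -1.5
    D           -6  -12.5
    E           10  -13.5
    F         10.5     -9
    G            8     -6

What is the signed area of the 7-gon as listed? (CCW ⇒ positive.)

A→B: (3)(3) − (-11.5)(15) = 181.5
B→C: (-11.5)(-1.5) − (-3)(3) = 26.25
C→D: (-3)(-12.5) − (-6)(-1.5) = 28.5
D→E: (-6)(-13.5) − (10)(-12.5) = 206
E→F: (10)(-9) − (10.5)(-13.5) = 51.75
F→G: (10.5)(-6) − (8)(-9) = 9
G→A: (8)(15) − (3)(-6) = 138
Σ = 641
Signed area = Σ/2 = 320.5 (positive ⇒ counter-clockwise traversal).

320.5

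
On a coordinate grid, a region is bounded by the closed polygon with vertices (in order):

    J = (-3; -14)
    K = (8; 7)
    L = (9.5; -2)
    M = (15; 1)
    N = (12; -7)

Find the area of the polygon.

Apply the shoelace (surveyor's) formula: 2A = Σ (x_i·y_{i+1} − x_{i+1}·y_i), indices taken mod 5.
J→K: (-3)(7) − (8)(-14) = 91
K→L: (8)(-2) − (9.5)(7) = -82.5
L→M: (9.5)(1) − (15)(-2) = 39.5
M→N: (15)(-7) − (12)(1) = -117
N→J: (12)(-14) − (-3)(-7) = -189
Σ = -258
Area = |Σ|/2 = 129.

129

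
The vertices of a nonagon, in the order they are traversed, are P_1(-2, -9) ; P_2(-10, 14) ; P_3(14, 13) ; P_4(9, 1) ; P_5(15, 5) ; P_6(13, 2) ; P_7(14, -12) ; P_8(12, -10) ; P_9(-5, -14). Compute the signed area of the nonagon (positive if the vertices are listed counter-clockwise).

-466.5

Σ = (-118) + (-326) + (-103) + (30) + (-35) + (-184) + (4) + (-218) + (17) = -933
Signed area = Σ/2 = -466.5 (negative ⇒ clockwise traversal).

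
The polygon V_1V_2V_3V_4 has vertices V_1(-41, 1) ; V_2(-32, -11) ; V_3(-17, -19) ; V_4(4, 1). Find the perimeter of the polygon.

106

|V_1V_2| = √((9)² + (-12)²) = √225 = 15
|V_2V_3| = √((15)² + (-8)²) = √289 = 17
|V_3V_4| = √((21)² + (20)²) = √841 = 29
|V_4V_1| = √((-45)² + (0)²) = √2025 = 45
Perimeter = 15 + 17 + 29 + 45 = 106.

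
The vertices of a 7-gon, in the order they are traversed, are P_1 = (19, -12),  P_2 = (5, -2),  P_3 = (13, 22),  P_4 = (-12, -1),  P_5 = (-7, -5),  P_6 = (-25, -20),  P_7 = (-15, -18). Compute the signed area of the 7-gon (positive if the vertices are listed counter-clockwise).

Apply the surveyor's formula: 2A = Σ (x_i·y_{i+1} − x_{i+1}·y_i), indices taken mod 7.
Cross-terms: 22, 136, 251, 53, 15, 150, 522  ⇒  Σ = 1149
Signed area = Σ/2 = 574.5 (positive ⇒ counter-clockwise traversal).

574.5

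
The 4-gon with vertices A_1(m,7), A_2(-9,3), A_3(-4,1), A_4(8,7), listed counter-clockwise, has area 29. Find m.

7

Write out the shoelace sum; only the two edges meeting at A_1 involve m:
2·Area = [(8·7 − m·7) + (m·3 − (-9)·7)] + -33
       = -4·m + 86 = 58
⇒ m = 7.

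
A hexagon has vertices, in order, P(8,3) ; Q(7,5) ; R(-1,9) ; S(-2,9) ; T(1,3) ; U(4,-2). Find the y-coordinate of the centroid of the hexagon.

Apply the shoelace (surveyor's) formula. First the cross-terms c_i = x_i·y_{i+1} − x_{i+1}·y_i:
  19, 68, 9, -15, -14, 28  ⇒  2A = 95, A = 47.5.
Then Σ (y_i + y_{i+1})·c_i = 1100, so ȳ = 1100 / (6·47.5) = 220/57.

220/57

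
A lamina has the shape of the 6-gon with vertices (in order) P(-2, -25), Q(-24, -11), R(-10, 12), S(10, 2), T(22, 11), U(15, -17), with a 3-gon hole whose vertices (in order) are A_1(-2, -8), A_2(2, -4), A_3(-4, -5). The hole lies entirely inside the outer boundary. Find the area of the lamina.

989

Outer boundary:
Σ = (-578) + (-398) + (-140) + (66) + (-539) + (-409) = -1998
Area = |Σ|/2 = 999.
Hole:
A_1→A_2: (-2)(-4) − (2)(-8) = 24
A_2→A_3: (2)(-5) − (-4)(-4) = -26
A_3→A_1: (-4)(-8) − (-2)(-5) = 22
Σ = 20
Area = |Σ|/2 = 10.
Net area = 999 − 10 = 989.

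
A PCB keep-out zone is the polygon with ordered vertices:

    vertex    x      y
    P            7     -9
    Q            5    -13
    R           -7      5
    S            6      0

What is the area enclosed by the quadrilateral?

98

Apply Gauss's area formula: 2A = Σ (x_i·y_{i+1} − x_{i+1}·y_i), indices taken mod 4.
Σ = (-46) + (-66) + (-30) + (-54) = -196
Area = |Σ|/2 = 98.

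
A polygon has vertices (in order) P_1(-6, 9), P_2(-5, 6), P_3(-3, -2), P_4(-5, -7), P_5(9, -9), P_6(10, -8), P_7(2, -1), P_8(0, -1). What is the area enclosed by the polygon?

Apply the shoelace formula: 2A = Σ (x_i·y_{i+1} − x_{i+1}·y_i), indices taken mod 8.
Σ = (9) + (28) + (11) + (108) + (18) + (6) + (-2) + (-6) = 172
Area = |Σ|/2 = 86.

86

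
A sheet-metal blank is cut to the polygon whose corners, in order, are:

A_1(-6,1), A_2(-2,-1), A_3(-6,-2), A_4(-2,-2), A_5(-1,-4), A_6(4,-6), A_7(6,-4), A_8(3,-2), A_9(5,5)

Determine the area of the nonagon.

61

Σ = (8) + (-2) + (8) + (6) + (22) + (20) + (0) + (25) + (35) = 122
Area = |Σ|/2 = 61.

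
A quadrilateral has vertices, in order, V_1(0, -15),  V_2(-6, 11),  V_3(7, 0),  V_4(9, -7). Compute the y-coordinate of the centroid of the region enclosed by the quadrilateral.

-314/117

Apply the surveyor's formula. First the cross-terms c_i = x_i·y_{i+1} − x_{i+1}·y_i:
  -90, -77, -49, -135  ⇒  2A = -351, A = -175.5.
Then Σ (y_i + y_{i+1})·c_i = 2826, so ȳ = 2826 / (6·(-175.5)) = -314/117.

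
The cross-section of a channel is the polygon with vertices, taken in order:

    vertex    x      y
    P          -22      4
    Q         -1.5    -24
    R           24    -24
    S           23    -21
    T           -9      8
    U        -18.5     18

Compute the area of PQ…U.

748.5

Apply the shoelace formula: 2A = Σ (x_i·y_{i+1} − x_{i+1}·y_i), indices taken mod 6.
P→Q: (-22)(-24) − (-1.5)(4) = 534
Q→R: (-1.5)(-24) − (24)(-24) = 612
R→S: (24)(-21) − (23)(-24) = 48
S→T: (23)(8) − (-9)(-21) = -5
T→U: (-9)(18) − (-18.5)(8) = -14
U→P: (-18.5)(4) − (-22)(18) = 322
Σ = 1497
Area = |Σ|/2 = 748.5.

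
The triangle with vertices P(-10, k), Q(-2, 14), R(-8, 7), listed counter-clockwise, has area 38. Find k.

Write out the shoelace sum; only the two edges meeting at P involve k:
2·Area = [((-8)·k − (-10)·7) + ((-10)·14 − (-2)·k)] + 98
       = -6·k + 28 = 76
⇒ k = -8.

-8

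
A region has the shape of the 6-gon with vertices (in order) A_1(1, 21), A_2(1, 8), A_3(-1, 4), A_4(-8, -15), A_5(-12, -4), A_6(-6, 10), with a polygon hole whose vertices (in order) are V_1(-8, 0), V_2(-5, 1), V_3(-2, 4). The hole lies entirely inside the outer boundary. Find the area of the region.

Outer boundary:
A_1→A_2: (1)(8) − (1)(21) = -13
A_2→A_3: (1)(4) − (-1)(8) = 12
A_3→A_4: (-1)(-15) − (-8)(4) = 47
A_4→A_5: (-8)(-4) − (-12)(-15) = -148
A_5→A_6: (-12)(10) − (-6)(-4) = -144
A_6→A_1: (-6)(21) − (1)(10) = -136
Σ = -382
Area = |Σ|/2 = 191.
Hole:
Cross-terms: -8, -18, 32  ⇒  Σ = 6
Area = |Σ|/2 = 3.
Net area = 191 − 3 = 188.

188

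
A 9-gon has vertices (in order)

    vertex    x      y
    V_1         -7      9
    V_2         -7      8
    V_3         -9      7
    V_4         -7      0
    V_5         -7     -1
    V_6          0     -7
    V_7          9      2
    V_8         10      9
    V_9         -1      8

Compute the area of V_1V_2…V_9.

197.5

Σ = (7) + (23) + (49) + (7) + (49) + (63) + (61) + (89) + (47) = 395
Area = |Σ|/2 = 197.5.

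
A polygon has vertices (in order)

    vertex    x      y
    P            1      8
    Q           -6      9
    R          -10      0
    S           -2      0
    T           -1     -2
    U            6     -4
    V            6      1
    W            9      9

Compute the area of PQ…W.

152.5

P→Q: (1)(9) − (-6)(8) = 57
Q→R: (-6)(0) − (-10)(9) = 90
R→S: (-10)(0) − (-2)(0) = 0
S→T: (-2)(-2) − (-1)(0) = 4
T→U: (-1)(-4) − (6)(-2) = 16
U→V: (6)(1) − (6)(-4) = 30
V→W: (6)(9) − (9)(1) = 45
W→P: (9)(8) − (1)(9) = 63
Σ = 305
Area = |Σ|/2 = 152.5.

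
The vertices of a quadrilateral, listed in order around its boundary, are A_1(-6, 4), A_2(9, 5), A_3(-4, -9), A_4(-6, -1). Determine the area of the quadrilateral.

Apply Gauss's area formula: 2A = Σ (x_i·y_{i+1} − x_{i+1}·y_i), indices taken mod 4.
A_1→A_2: (-6)(5) − (9)(4) = -66
A_2→A_3: (9)(-9) − (-4)(5) = -61
A_3→A_4: (-4)(-1) − (-6)(-9) = -50
A_4→A_1: (-6)(4) − (-6)(-1) = -30
Σ = -207
Area = |Σ|/2 = 103.5.

103.5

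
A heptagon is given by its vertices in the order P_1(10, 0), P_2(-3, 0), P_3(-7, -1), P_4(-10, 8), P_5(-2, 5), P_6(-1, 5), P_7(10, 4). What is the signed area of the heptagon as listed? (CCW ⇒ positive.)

Apply the shoelace formula: 2A = Σ (x_i·y_{i+1} − x_{i+1}·y_i), indices taken mod 7.
Σ = (0) + (3) + (-66) + (-34) + (-5) + (-54) + (-40) = -196
Signed area = Σ/2 = -98 (negative ⇒ clockwise traversal).

-98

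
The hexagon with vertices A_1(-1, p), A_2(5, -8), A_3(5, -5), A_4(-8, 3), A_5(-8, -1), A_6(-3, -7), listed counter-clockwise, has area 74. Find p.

-9

The doubled signed area Σ (x_i y_{i+1} − x_{i+1} y_i) is linear in p.
With p=0 it equals 76; the coefficient of p is -8 (from the two edges through A_1).
So -8·p + 76 = 2·74 = 148 ⇒ p = -9.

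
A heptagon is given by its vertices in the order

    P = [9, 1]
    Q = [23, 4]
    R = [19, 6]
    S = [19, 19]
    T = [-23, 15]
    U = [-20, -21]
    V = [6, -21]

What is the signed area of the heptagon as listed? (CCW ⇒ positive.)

1284

Σ = (13) + (62) + (247) + (722) + (783) + (546) + (195) = 2568
Signed area = Σ/2 = 1284 (positive ⇒ counter-clockwise traversal).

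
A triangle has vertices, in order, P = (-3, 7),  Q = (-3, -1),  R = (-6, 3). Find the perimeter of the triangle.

|PQ| = √((0)² + (-8)²) = √64 = 8
|QR| = √((-3)² + (4)²) = √25 = 5
|RP| = √((3)² + (4)²) = √25 = 5
Perimeter = 8 + 5 + 5 = 18.

18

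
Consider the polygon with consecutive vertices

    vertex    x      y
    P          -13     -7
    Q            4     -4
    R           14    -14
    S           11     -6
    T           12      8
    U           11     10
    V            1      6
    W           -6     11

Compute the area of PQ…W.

315

Apply Gauss's area formula: 2A = Σ (x_i·y_{i+1} − x_{i+1}·y_i), indices taken mod 8.
Cross-terms: 80, 0, 70, 160, 32, 56, 47, 185  ⇒  Σ = 630
Area = |Σ|/2 = 315.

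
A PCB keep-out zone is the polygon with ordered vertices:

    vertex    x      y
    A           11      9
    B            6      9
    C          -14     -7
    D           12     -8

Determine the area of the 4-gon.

Apply the surveyor's formula: 2A = Σ (x_i·y_{i+1} − x_{i+1}·y_i), indices taken mod 4.
A→B: (11)(9) − (6)(9) = 45
B→C: (6)(-7) − (-14)(9) = 84
C→D: (-14)(-8) − (12)(-7) = 196
D→A: (12)(9) − (11)(-8) = 196
Σ = 521
Area = |Σ|/2 = 260.5.

260.5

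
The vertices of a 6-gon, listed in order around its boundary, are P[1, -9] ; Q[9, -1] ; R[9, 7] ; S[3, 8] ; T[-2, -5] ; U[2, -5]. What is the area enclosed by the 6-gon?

Σ = (80) + (72) + (51) + (1) + (20) + (-13) = 211
Area = |Σ|/2 = 105.5.

105.5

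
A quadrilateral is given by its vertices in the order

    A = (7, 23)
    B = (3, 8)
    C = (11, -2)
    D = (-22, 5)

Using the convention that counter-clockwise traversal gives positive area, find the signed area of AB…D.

A→B: (7)(8) − (3)(23) = -13
B→C: (3)(-2) − (11)(8) = -94
C→D: (11)(5) − (-22)(-2) = 11
D→A: (-22)(23) − (7)(5) = -541
Σ = -637
Signed area = Σ/2 = -318.5 (negative ⇒ clockwise traversal).

-318.5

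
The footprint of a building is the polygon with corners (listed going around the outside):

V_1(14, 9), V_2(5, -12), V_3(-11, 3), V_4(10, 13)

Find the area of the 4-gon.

297.5

Cross-terms: -213, -117, -173, -92  ⇒  Σ = -595
Area = |Σ|/2 = 297.5.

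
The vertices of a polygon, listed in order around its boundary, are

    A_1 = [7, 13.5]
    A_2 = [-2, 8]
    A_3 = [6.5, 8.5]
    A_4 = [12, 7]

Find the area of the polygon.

Σ = (83) + (-69) + (-56.5) + (113) = 70.5
Area = |Σ|/2 = 35.25.

35.25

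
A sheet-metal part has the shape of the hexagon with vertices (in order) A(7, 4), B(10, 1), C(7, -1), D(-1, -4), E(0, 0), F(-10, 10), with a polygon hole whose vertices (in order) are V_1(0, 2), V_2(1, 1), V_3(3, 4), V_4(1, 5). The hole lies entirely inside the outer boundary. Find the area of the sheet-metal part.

Outer boundary:
Apply the shoelace formula: 2A = Σ (x_i·y_{i+1} − x_{i+1}·y_i), indices taken mod 6.
A→B: (7)(1) − (10)(4) = -33
B→C: (10)(-1) − (7)(1) = -17
C→D: (7)(-4) − (-1)(-1) = -29
D→E: (-1)(0) − (0)(-4) = 0
E→F: (0)(10) − (-10)(0) = 0
F→A: (-10)(4) − (7)(10) = -110
Σ = -189
Area = |Σ|/2 = 94.5.
Hole:
Cross-terms: -2, 1, 11, 2  ⇒  Σ = 12
Area = |Σ|/2 = 6.
Net area = 94.5 − 6 = 88.5.

88.5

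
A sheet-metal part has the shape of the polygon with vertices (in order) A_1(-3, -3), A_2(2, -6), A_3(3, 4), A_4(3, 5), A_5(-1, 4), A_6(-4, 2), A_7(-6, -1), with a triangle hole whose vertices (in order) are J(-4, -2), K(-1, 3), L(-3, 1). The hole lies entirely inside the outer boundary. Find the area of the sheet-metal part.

55.5

Outer boundary:
Σ = (24) + (26) + (3) + (17) + (14) + (16) + (15) = 115
Area = |Σ|/2 = 57.5.
Hole:
J→K: (-4)(3) − (-1)(-2) = -14
K→L: (-1)(1) − (-3)(3) = 8
L→J: (-3)(-2) − (-4)(1) = 10
Σ = 4
Area = |Σ|/2 = 2.
Net area = 57.5 − 2 = 55.5.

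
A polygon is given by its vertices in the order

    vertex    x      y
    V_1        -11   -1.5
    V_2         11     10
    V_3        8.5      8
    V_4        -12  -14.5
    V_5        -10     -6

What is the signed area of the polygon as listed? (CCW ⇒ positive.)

Apply the shoelace formula: 2A = Σ (x_i·y_{i+1} − x_{i+1}·y_i), indices taken mod 5.
Cross-terms: -93.5, 3, -27.25, -73, -51  ⇒  Σ = -241.75
Signed area = Σ/2 = -120.875 (negative ⇒ clockwise traversal).

-120.875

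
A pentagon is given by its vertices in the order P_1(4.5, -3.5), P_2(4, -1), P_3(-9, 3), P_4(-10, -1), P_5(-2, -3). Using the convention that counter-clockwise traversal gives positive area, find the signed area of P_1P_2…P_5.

Σ = (9.5) + (3) + (39) + (28) + (20.5) = 100
Signed area = Σ/2 = 50 (positive ⇒ counter-clockwise traversal).

50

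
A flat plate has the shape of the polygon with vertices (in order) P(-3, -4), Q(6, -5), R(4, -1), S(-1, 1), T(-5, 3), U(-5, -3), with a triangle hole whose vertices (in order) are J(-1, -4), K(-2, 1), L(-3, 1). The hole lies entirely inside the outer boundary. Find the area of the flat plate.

Outer boundary:
Apply Gauss's area formula: 2A = Σ (x_i·y_{i+1} − x_{i+1}·y_i), indices taken mod 6.
Cross-terms: 39, 14, 3, 2, 30, 11  ⇒  Σ = 99
Area = |Σ|/2 = 49.5.
Hole:
Apply the shoelace formula: 2A = Σ (x_i·y_{i+1} − x_{i+1}·y_i), indices taken mod 3.
Σ = (-9) + (1) + (13) = 5
Area = |Σ|/2 = 2.5.
Net area = 49.5 − 2.5 = 47.

47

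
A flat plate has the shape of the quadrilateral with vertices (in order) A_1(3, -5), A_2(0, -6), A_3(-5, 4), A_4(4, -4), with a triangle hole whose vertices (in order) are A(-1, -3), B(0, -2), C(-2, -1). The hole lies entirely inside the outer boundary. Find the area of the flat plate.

Outer boundary:
Σ = (-18) + (-30) + (4) + (-8) = -52
Area = |Σ|/2 = 26.
Hole:
Apply the shoelace formula: 2A = Σ (x_i·y_{i+1} − x_{i+1}·y_i), indices taken mod 3.
Σ = (2) + (-4) + (5) = 3
Area = |Σ|/2 = 1.5.
Net area = 26 − 1.5 = 24.5.

24.5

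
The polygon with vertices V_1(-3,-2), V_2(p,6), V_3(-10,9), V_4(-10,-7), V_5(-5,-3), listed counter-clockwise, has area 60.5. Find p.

Write out the shoelace sum; only the two edges meeting at V_2 involve p:
2·Area = [((-3)·6 − p·(-2)) + (p·9 − (-10)·6)] + 156
       = 11·p + 198 = 121
⇒ p = -7.

-7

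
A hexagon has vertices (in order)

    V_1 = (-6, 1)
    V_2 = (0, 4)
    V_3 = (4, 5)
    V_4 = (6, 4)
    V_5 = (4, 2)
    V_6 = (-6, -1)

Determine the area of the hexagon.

31

Apply the surveyor's formula: 2A = Σ (x_i·y_{i+1} − x_{i+1}·y_i), indices taken mod 6.
Σ = (-24) + (-16) + (-14) + (-4) + (8) + (-12) = -62
Area = |Σ|/2 = 31.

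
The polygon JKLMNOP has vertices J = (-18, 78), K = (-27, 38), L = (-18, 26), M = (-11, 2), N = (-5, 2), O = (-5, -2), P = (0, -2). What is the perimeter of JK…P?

|JK| = √((-9)² + (-40)²) = √1681 = 41
|KL| = √((9)² + (-12)²) = √225 = 15
|LM| = √((7)² + (-24)²) = √625 = 25
|MN| = √((6)² + (0)²) = √36 = 6
|NO| = √((0)² + (-4)²) = √16 = 4
|OP| = √((5)² + (0)²) = √25 = 5
|PJ| = √((-18)² + (80)²) = √6724 = 82
Perimeter = 41 + 15 + 25 + 6 + 4 + 5 + 82 = 178.

178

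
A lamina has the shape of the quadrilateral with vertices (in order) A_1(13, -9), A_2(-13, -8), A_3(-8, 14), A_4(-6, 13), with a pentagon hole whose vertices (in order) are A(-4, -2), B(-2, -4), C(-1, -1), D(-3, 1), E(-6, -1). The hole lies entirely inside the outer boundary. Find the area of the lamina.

289.5

Outer boundary:
Σ = (-221) + (-246) + (-20) + (-115) = -602
Area = |Σ|/2 = 301.
Hole:
Apply the shoelace (surveyor's) formula: 2A = Σ (x_i·y_{i+1} − x_{i+1}·y_i), indices taken mod 5.
Σ = (12) + (-2) + (-4) + (9) + (8) = 23
Area = |Σ|/2 = 11.5.
Net area = 301 − 11.5 = 289.5.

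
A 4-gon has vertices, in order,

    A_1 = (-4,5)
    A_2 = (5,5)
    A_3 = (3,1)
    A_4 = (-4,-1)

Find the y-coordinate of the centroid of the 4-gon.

101/39

Apply the surveyor's formula. First the cross-terms c_i = x_i·y_{i+1} − x_{i+1}·y_i:
  -45, -10, 1, -24  ⇒  2A = -78, A = -39.
Then Σ (y_i + y_{i+1})·c_i = -606, so ȳ = -606 / (6·(-39)) = 101/39.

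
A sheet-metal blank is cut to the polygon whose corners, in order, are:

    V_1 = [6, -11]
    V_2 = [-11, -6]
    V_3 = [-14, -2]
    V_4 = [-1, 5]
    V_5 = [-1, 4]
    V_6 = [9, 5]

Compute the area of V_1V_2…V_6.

Apply Gauss's area formula: 2A = Σ (x_i·y_{i+1} − x_{i+1}·y_i), indices taken mod 6.
V_1→V_2: (6)(-6) − (-11)(-11) = -157
V_2→V_3: (-11)(-2) − (-14)(-6) = -62
V_3→V_4: (-14)(5) − (-1)(-2) = -72
V_4→V_5: (-1)(4) − (-1)(5) = 1
V_5→V_6: (-1)(5) − (9)(4) = -41
V_6→V_1: (9)(-11) − (6)(5) = -129
Σ = -460
Area = |Σ|/2 = 230.

230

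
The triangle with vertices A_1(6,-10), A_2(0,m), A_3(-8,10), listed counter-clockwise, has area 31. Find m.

Write out the shoelace sum; only the two edges meeting at A_2 involve m:
2·Area = [(6·m − 0·(-10)) + (0·10 − (-8)·m)] + 20
       = 14·m + 20 = 62
⇒ m = 3.

3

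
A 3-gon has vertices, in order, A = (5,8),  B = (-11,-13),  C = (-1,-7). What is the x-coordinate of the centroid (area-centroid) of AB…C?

Apply the shoelace (surveyor's) formula. First the cross-terms c_i = x_i·y_{i+1} − x_{i+1}·y_i:
  23, 64, 27  ⇒  2A = 114, A = 57.
Then Σ (x_i + x_{i+1})·c_i = -798, so x̄ = -798 / (6·57) = -7/3.

-7/3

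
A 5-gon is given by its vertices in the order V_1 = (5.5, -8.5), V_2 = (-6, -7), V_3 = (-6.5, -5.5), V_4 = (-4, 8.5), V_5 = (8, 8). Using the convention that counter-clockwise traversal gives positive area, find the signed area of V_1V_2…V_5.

-195.625

Σ = (-89.5) + (-12.5) + (-77.25) + (-100) + (-112) = -391.25
Signed area = Σ/2 = -195.625 (negative ⇒ clockwise traversal).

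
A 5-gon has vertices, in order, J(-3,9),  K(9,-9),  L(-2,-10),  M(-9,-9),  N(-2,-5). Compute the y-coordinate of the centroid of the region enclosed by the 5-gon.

-97/24

Apply the shoelace formula. First the cross-terms c_i = x_i·y_{i+1} − x_{i+1}·y_i:
  -54, -108, -72, 27, -33  ⇒  2A = -240, A = -120.
Then Σ (y_i + y_{i+1})·c_i = 2910, so ȳ = 2910 / (6·(-120)) = -97/24.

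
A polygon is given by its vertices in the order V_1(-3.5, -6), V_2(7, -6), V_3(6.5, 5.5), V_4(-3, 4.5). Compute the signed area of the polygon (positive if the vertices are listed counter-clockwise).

110

Apply Gauss's area formula: 2A = Σ (x_i·y_{i+1} − x_{i+1}·y_i), indices taken mod 4.
V_1→V_2: (-3.5)(-6) − (7)(-6) = 63
V_2→V_3: (7)(5.5) − (6.5)(-6) = 77.5
V_3→V_4: (6.5)(4.5) − (-3)(5.5) = 45.75
V_4→V_1: (-3)(-6) − (-3.5)(4.5) = 33.75
Σ = 220
Signed area = Σ/2 = 110 (positive ⇒ counter-clockwise traversal).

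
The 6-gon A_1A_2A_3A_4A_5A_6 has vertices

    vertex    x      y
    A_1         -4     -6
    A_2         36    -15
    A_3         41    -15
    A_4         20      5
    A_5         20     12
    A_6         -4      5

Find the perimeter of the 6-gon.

118

|A_1A_2| = √((40)² + (-9)²) = √1681 = 41
|A_2A_3| = √((5)² + (0)²) = √25 = 5
|A_3A_4| = √((-21)² + (20)²) = √841 = 29
|A_4A_5| = √((0)² + (7)²) = √49 = 7
|A_5A_6| = √((-24)² + (-7)²) = √625 = 25
|A_6A_1| = √((0)² + (-11)²) = √121 = 11
Perimeter = 41 + 5 + 29 + 7 + 25 + 11 = 118.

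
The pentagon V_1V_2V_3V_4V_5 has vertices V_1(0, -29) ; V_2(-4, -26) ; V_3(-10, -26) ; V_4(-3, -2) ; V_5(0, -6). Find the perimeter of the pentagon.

|V_1V_2| = √((-4)² + (3)²) = √25 = 5
|V_2V_3| = √((-6)² + (0)²) = √36 = 6
|V_3V_4| = √((7)² + (24)²) = √625 = 25
|V_4V_5| = √((3)² + (-4)²) = √25 = 5
|V_5V_1| = √((0)² + (-23)²) = √529 = 23
Perimeter = 5 + 6 + 25 + 5 + 23 = 64.

64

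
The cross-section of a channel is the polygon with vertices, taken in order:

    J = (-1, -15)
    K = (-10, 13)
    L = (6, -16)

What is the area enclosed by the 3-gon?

93.5

J→K: (-1)(13) − (-10)(-15) = -163
K→L: (-10)(-16) − (6)(13) = 82
L→J: (6)(-15) − (-1)(-16) = -106
Σ = -187
Area = |Σ|/2 = 93.5.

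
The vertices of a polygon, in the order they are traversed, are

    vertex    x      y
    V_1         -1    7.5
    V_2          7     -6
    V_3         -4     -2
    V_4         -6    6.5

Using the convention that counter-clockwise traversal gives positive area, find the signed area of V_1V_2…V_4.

V_1→V_2: (-1)(-6) − (7)(7.5) = -46.5
V_2→V_3: (7)(-2) − (-4)(-6) = -38
V_3→V_4: (-4)(6.5) − (-6)(-2) = -38
V_4→V_1: (-6)(7.5) − (-1)(6.5) = -38.5
Σ = -161
Signed area = Σ/2 = -80.5 (negative ⇒ clockwise traversal).

-80.5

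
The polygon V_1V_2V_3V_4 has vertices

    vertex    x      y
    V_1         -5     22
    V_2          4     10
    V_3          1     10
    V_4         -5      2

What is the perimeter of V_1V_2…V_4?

48

|V_1V_2| = √((9)² + (-12)²) = √225 = 15
|V_2V_3| = √((-3)² + (0)²) = √9 = 3
|V_3V_4| = √((-6)² + (-8)²) = √100 = 10
|V_4V_1| = √((0)² + (20)²) = √400 = 20
Perimeter = 15 + 3 + 10 + 20 = 48.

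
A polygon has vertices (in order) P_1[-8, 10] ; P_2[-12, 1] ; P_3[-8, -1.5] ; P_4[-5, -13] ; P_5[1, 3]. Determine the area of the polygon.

Apply Gauss's area formula: 2A = Σ (x_i·y_{i+1} − x_{i+1}·y_i), indices taken mod 5.
Cross-terms: 112, 26, 96.5, -2, 34  ⇒  Σ = 266.5
Area = |Σ|/2 = 133.25.

133.25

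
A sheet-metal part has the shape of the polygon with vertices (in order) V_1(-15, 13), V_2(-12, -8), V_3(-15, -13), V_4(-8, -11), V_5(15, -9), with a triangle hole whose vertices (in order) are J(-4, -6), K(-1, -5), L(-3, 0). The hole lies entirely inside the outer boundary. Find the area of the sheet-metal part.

Outer boundary:
Apply the surveyor's formula: 2A = Σ (x_i·y_{i+1} − x_{i+1}·y_i), indices taken mod 5.
Σ = (276) + (36) + (61) + (237) + (60) = 670
Area = |Σ|/2 = 335.
Hole:
Σ = (14) + (-15) + (18) = 17
Area = |Σ|/2 = 8.5.
Net area = 335 − 8.5 = 326.5.

326.5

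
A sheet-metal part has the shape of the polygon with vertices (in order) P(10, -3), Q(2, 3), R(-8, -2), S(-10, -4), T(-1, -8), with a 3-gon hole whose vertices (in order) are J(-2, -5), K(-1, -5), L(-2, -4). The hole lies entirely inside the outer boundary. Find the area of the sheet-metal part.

113

Outer boundary:
P→Q: (10)(3) − (2)(-3) = 36
Q→R: (2)(-2) − (-8)(3) = 20
R→S: (-8)(-4) − (-10)(-2) = 12
S→T: (-10)(-8) − (-1)(-4) = 76
T→P: (-1)(-3) − (10)(-8) = 83
Σ = 227
Area = |Σ|/2 = 113.5.
Hole:
Apply the surveyor's formula: 2A = Σ (x_i·y_{i+1} − x_{i+1}·y_i), indices taken mod 3.
J→K: (-2)(-5) − (-1)(-5) = 5
K→L: (-1)(-4) − (-2)(-5) = -6
L→J: (-2)(-5) − (-2)(-4) = 2
Σ = 1
Area = |Σ|/2 = 0.5.
Net area = 113.5 − 0.5 = 113.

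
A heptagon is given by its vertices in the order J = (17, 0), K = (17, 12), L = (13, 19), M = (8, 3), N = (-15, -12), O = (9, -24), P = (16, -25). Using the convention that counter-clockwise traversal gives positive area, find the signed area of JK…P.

629.5

Σ = (204) + (167) + (-113) + (-51) + (468) + (159) + (425) = 1259
Signed area = Σ/2 = 629.5 (positive ⇒ counter-clockwise traversal).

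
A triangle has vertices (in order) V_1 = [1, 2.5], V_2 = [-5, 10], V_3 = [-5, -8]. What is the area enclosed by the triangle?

54

Σ = (22.5) + (90) + (-4.5) = 108
Area = |Σ|/2 = 54.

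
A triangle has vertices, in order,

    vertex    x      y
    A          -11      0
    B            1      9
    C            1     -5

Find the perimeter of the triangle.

|AB| = √((12)² + (9)²) = √225 = 15
|BC| = √((0)² + (-14)²) = √196 = 14
|CA| = √((-12)² + (5)²) = √169 = 13
Perimeter = 15 + 14 + 13 = 42.

42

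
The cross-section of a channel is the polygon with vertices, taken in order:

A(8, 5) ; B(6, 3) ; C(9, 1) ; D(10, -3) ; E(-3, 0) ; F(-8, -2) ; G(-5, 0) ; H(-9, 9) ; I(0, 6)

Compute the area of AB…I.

112

Apply the surveyor's formula: 2A = Σ (x_i·y_{i+1} − x_{i+1}·y_i), indices taken mod 9.
A→B: (8)(3) − (6)(5) = -6
B→C: (6)(1) − (9)(3) = -21
C→D: (9)(-3) − (10)(1) = -37
D→E: (10)(0) − (-3)(-3) = -9
E→F: (-3)(-2) − (-8)(0) = 6
F→G: (-8)(0) − (-5)(-2) = -10
G→H: (-5)(9) − (-9)(0) = -45
H→I: (-9)(6) − (0)(9) = -54
I→A: (0)(5) − (8)(6) = -48
Σ = -224
Area = |Σ|/2 = 112.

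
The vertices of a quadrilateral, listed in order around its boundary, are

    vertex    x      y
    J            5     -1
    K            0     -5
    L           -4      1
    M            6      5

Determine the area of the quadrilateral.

51

Σ = (-25) + (-20) + (-26) + (-31) = -102
Area = |Σ|/2 = 51.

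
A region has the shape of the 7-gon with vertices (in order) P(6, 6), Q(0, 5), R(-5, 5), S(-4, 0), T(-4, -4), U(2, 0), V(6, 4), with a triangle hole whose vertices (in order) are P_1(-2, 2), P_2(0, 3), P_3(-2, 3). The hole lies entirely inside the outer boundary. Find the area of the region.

Outer boundary:
Apply the shoelace formula: 2A = Σ (x_i·y_{i+1} − x_{i+1}·y_i), indices taken mod 7.
P→Q: (6)(5) − (0)(6) = 30
Q→R: (0)(5) − (-5)(5) = 25
R→S: (-5)(0) − (-4)(5) = 20
S→T: (-4)(-4) − (-4)(0) = 16
T→U: (-4)(0) − (2)(-4) = 8
U→V: (2)(4) − (6)(0) = 8
V→P: (6)(6) − (6)(4) = 12
Σ = 119
Area = |Σ|/2 = 59.5.
Hole:
P_1→P_2: (-2)(3) − (0)(2) = -6
P_2→P_3: (0)(3) − (-2)(3) = 6
P_3→P_1: (-2)(2) − (-2)(3) = 2
Σ = 2
Area = |Σ|/2 = 1.
Net area = 59.5 − 1 = 58.5.

58.5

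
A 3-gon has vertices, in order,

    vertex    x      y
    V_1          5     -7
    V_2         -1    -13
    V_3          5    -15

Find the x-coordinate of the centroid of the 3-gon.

3

Apply the shoelace formula. First the cross-terms c_i = x_i·y_{i+1} − x_{i+1}·y_i:
  -72, 80, 40  ⇒  2A = 48, A = 24.
Then Σ (x_i + x_{i+1})·c_i = 432, so x̄ = 432 / (6·24) = 3.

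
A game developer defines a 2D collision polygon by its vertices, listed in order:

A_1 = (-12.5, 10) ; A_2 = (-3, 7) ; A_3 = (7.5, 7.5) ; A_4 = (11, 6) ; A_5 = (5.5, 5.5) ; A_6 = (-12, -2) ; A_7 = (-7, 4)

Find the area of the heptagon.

Apply Gauss's area formula: 2A = Σ (x_i·y_{i+1} − x_{i+1}·y_i), indices taken mod 7.
Cross-terms: -57.5, -75, -37.5, 27.5, 55, -62, -20  ⇒  Σ = -169.5
Area = |Σ|/2 = 84.75.

84.75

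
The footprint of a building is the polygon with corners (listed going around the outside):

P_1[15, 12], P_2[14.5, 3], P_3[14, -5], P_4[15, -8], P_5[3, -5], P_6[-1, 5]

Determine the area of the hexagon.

Σ = (-129) + (-114.5) + (-37) + (-51) + (10) + (-87) = -408.5
Area = |Σ|/2 = 204.25.

204.25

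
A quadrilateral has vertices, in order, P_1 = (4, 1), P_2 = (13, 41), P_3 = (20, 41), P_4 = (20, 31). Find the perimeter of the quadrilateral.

92

|P_1P_2| = √((9)² + (40)²) = √1681 = 41
|P_2P_3| = √((7)² + (0)²) = √49 = 7
|P_3P_4| = √((0)² + (-10)²) = √100 = 10
|P_4P_1| = √((-16)² + (-30)²) = √1156 = 34
Perimeter = 41 + 7 + 10 + 34 = 92.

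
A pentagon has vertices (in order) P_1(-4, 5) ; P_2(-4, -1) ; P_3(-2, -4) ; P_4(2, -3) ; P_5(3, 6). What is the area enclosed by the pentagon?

56

Apply the shoelace (surveyor's) formula: 2A = Σ (x_i·y_{i+1} − x_{i+1}·y_i), indices taken mod 5.
Cross-terms: 24, 14, 14, 21, 39  ⇒  Σ = 112
Area = |Σ|/2 = 56.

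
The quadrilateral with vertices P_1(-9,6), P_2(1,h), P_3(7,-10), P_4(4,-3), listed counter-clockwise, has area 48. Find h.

-6

Write out the shoelace sum; only the two edges meeting at P_2 involve h:
2·Area = [((-9)·h − 1·6) + (1·(-10) − 7·h)] + 16
       = -16·h + 0 = 96
⇒ h = -6.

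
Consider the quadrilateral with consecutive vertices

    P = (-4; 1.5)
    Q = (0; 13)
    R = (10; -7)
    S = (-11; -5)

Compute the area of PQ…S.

Apply Gauss's area formula: 2A = Σ (x_i·y_{i+1} − x_{i+1}·y_i), indices taken mod 4.
Σ = (-52) + (-130) + (-127) + (-36.5) = -345.5
Area = |Σ|/2 = 172.75.

172.75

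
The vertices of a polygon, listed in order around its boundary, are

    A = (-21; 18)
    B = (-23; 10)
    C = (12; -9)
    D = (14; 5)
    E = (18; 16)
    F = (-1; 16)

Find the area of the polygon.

616.5

Apply the shoelace formula: 2A = Σ (x_i·y_{i+1} − x_{i+1}·y_i), indices taken mod 6.
Σ = (204) + (87) + (186) + (134) + (304) + (318) = 1233
Area = |Σ|/2 = 616.5.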